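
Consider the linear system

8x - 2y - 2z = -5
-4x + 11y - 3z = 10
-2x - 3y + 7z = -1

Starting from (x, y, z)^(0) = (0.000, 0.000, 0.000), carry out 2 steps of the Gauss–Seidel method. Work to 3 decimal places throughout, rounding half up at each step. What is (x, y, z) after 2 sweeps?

(-0.462, 0.733, 0.039)

Iteration 1:
  x = (-5 - (-2)·0.000 - (-2)·0.000) / (8) = -0.625
  y = (10 - (-4)·-0.625 - (-3)·0.000) / (11) = 0.682
  z = (-1 - (-2)·-0.625 - (-3)·0.682) / (7) = -0.029
Iteration 2:
  x = (-5 - (-2)·0.682 - (-2)·-0.029) / (8) = -0.462
  y = (10 - (-4)·-0.462 - (-3)·-0.029) / (11) = 0.733
  z = (-1 - (-2)·-0.462 - (-3)·0.733) / (7) = 0.039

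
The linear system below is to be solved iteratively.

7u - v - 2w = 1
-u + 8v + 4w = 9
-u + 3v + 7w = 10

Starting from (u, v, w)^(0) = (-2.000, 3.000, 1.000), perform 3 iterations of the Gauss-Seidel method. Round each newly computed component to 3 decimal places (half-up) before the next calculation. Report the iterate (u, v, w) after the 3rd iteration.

(0.587, 0.566, 1.270)

Iteration 1:
  u = (1 - (-1)·3.000 - (-2)·1.000) / (7) = 0.857
  v = (9 - (-1)·0.857 - (4)·1.000) / (8) = 0.732
  w = (10 - (-1)·0.857 - (3)·0.732) / (7) = 1.237
Iteration 2:
  u = (1 - (-1)·0.732 - (-2)·1.237) / (7) = 0.601
  v = (9 - (-1)·0.601 - (4)·1.237) / (8) = 0.582
  w = (10 - (-1)·0.601 - (3)·0.582) / (7) = 1.265
Iteration 3:
  u = (1 - (-1)·0.582 - (-2)·1.265) / (7) = 0.587
  v = (9 - (-1)·0.587 - (4)·1.265) / (8) = 0.566
  w = (10 - (-1)·0.587 - (3)·0.566) / (7) = 1.270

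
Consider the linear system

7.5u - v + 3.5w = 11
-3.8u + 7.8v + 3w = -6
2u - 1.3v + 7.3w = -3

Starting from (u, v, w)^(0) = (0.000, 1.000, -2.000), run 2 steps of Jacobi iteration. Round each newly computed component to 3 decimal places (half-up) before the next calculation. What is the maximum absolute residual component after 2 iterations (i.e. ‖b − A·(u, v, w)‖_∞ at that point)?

3.609

Iteration 1:
  u = (11 - (-1)·1.000 - (3.5)·-2.000) / (7.5) = 2.533
  v = (-6 - (-3.8)·0.000 - (3)·-2.000) / (7.8) = 0.000
  w = (-3 - (2)·0.000 - (-1.3)·1.000) / (7.3) = -0.233
Iteration 2:
  u = (11 - (-1)·0.000 - (3.5)·-0.233) / (7.5) = 1.575
  v = (-6 - (-3.8)·2.533 - (3)·-0.233) / (7.8) = 0.554
  w = (-3 - (2)·2.533 - (-1.3)·0.000) / (7.3) = -1.105
Residual b − A·x = (3.609, -1.021, 2.637); ∞-norm = 3.609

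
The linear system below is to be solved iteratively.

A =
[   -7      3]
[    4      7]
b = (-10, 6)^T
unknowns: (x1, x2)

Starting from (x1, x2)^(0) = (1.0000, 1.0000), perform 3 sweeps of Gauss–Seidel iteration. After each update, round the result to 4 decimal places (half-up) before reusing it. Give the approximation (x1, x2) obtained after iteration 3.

Iteration 1:
  x1 = (-10 - (3)·1.0000) / (-7) = 1.8571
  x2 = (6 - (4)·1.8571) / (7) = -0.2041
Iteration 2:
  x1 = (-10 - (3)·-0.2041) / (-7) = 1.3411
  x2 = (6 - (4)·1.3411) / (7) = 0.0908
Iteration 3:
  x1 = (-10 - (3)·0.0908) / (-7) = 1.4675
  x2 = (6 - (4)·1.4675) / (7) = 0.0186

(1.4675, 0.0186)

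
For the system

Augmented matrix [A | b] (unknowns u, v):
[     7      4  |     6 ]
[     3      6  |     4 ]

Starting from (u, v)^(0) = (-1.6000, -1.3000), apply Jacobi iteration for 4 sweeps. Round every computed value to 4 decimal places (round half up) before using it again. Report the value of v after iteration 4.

Iteration 1:
  u = (6 - (4)·-1.3000) / (7) = 1.6000
  v = (4 - (3)·-1.6000) / (6) = 1.4667
Iteration 2:
  u = (6 - (4)·1.4667) / (7) = 0.0190
  v = (4 - (3)·1.6000) / (6) = -0.1333
Iteration 3:
  u = (6 - (4)·-0.1333) / (7) = 0.9333
  v = (4 - (3)·0.0190) / (6) = 0.6572
Iteration 4:
  u = (6 - (4)·0.6572) / (7) = 0.4816
  v = (4 - (3)·0.9333) / (6) = 0.2000

0.2000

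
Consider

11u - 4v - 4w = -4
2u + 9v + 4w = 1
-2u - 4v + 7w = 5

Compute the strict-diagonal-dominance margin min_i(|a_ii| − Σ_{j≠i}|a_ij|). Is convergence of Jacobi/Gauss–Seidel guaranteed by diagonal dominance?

1

row 1: |11| − (4+4) = 3
row 2: |9| − (2+4) = 3
row 3: |7| − (2+4) = 1
minimum over rows = 1 → strictly diagonally dominant (convergence guaranteed)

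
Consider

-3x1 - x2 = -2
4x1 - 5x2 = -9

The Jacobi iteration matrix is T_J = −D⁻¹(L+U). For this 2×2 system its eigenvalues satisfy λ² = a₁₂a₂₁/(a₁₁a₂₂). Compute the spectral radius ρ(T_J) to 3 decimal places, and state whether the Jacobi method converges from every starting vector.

a₁₂a₂₁/(a₁₁a₂₂) = (-1)·(4) / ((-3)·(-5)) = -0.266667
ρ = √|-0.266667| = √0.266667 = 0.516
ρ < 1, so Jacobi converges

0.516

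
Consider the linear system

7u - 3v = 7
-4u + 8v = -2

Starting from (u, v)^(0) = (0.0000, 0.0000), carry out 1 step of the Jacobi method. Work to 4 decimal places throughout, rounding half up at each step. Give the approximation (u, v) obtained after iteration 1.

Iteration 1:
  u = (7 - (-3)·0.0000) / (7) = 1.0000
  v = (-2 - (-4)·0.0000) / (8) = -0.2500

(1.0000, -0.2500)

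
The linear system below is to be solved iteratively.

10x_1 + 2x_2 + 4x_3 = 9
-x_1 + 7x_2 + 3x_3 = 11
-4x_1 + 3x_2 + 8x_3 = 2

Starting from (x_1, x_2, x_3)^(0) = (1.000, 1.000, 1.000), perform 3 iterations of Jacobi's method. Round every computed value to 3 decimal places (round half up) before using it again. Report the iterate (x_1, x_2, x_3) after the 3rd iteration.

Iteration 1:
  x_1 = (9 - (2)·1.000 - (4)·1.000) / (10) = 0.300
  x_2 = (11 - (-1)·1.000 - (3)·1.000) / (7) = 1.286
  x_3 = (2 - (-4)·1.000 - (3)·1.000) / (8) = 0.375
Iteration 2:
  x_1 = (9 - (2)·1.286 - (4)·0.375) / (10) = 0.493
  x_2 = (11 - (-1)·0.300 - (3)·0.375) / (7) = 1.454
  x_3 = (2 - (-4)·0.300 - (3)·1.286) / (8) = -0.082
Iteration 3:
  x_1 = (9 - (2)·1.454 - (4)·-0.082) / (10) = 0.642
  x_2 = (11 - (-1)·0.493 - (3)·-0.082) / (7) = 1.677
  x_3 = (2 - (-4)·0.493 - (3)·1.454) / (8) = -0.049

(0.642, 1.677, -0.049)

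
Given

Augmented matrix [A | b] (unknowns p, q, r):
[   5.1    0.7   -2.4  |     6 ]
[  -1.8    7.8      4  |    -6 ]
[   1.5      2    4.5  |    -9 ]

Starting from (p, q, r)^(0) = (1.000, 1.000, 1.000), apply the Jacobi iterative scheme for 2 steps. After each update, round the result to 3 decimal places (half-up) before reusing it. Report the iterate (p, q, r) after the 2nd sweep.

Iteration 1:
  p = (6 - (0.7)·1.000 - (-2.4)·1.000) / (5.1) = 1.510
  q = (-6 - (-1.8)·1.000 - (4)·1.000) / (7.8) = -1.051
  r = (-9 - (1.5)·1.000 - (2)·1.000) / (4.5) = -2.778
Iteration 2:
  p = (6 - (0.7)·-1.051 - (-2.4)·-2.778) / (5.1) = 0.013
  q = (-6 - (-1.8)·1.510 - (4)·-2.778) / (7.8) = 1.004
  r = (-9 - (1.5)·1.510 - (2)·-1.051) / (4.5) = -2.036

(0.013, 1.004, -2.036)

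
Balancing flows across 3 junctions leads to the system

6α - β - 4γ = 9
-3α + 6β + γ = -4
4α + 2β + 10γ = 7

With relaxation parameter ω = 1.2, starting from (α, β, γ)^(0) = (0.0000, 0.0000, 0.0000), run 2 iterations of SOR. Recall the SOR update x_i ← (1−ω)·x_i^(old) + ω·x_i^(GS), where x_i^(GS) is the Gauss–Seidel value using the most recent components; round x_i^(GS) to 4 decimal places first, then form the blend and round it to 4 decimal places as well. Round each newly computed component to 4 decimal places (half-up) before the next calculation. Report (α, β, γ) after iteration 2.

(1.4231, 0.0161, 0.1712)

Iteration 1:
  α: GS value = (9 - (-1)·0.0000 - (-4)·0.0000) / (6) = 1.5000;  α ← (1−ω)·0.0000 + ω·1.5000 = 1.8000
  β: GS value = (-4 - (-3)·1.8000 - (1)·0.0000) / (6) = 0.2333;  β ← (1−ω)·0.0000 + ω·0.2333 = 0.2800
  γ: GS value = (7 - (4)·1.8000 - (2)·0.2800) / (10) = -0.0760;  γ ← (1−ω)·0.0000 + ω·-0.0760 = -0.0912
Iteration 2:
  α: GS value = (9 - (-1)·0.2800 - (-4)·-0.0912) / (6) = 1.4859;  α ← (1−ω)·1.8000 + ω·1.4859 = 1.4231
  β: GS value = (-4 - (-3)·1.4231 - (1)·-0.0912) / (6) = 0.0601;  β ← (1−ω)·0.2800 + ω·0.0601 = 0.0161
  γ: GS value = (7 - (4)·1.4231 - (2)·0.0161) / (10) = 0.1275;  γ ← (1−ω)·-0.0912 + ω·0.1275 = 0.1712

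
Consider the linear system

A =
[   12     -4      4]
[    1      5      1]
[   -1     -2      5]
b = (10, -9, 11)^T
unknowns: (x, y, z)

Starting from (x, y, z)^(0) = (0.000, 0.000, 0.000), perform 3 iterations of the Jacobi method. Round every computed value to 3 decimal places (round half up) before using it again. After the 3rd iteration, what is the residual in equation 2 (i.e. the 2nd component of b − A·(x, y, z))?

0.526

Iteration 1:
  x = (10 - (-4)·0.000 - (4)·0.000) / (12) = 0.833
  y = (-9 - (1)·0.000 - (1)·0.000) / (5) = -1.800
  z = (11 - (-1)·0.000 - (-2)·0.000) / (5) = 2.200
Iteration 2:
  x = (10 - (-4)·-1.800 - (4)·2.200) / (12) = -0.500
  y = (-9 - (1)·0.833 - (1)·2.200) / (5) = -2.407
  z = (11 - (-1)·0.833 - (-2)·-1.800) / (5) = 1.647
Iteration 3:
  x = (10 - (-4)·-2.407 - (4)·1.647) / (12) = -0.518
  y = (-9 - (1)·-0.500 - (1)·1.647) / (5) = -2.029
  z = (11 - (-1)·-0.500 - (-2)·-2.407) / (5) = 1.137
Residual b − A·x = (3.552, 0.526, 0.739)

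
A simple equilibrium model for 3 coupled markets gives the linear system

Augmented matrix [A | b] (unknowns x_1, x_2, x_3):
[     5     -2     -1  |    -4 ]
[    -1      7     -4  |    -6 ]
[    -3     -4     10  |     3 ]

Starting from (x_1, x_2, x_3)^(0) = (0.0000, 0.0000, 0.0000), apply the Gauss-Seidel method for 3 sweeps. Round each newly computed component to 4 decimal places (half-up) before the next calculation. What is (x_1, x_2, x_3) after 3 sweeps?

(-1.4028, -1.3809, -0.6732)

Iteration 1:
  x_1 = (-4 - (-2)·0.0000 - (-1)·0.0000) / (5) = -0.8000
  x_2 = (-6 - (-1)·-0.8000 - (-4)·0.0000) / (7) = -0.9714
  x_3 = (3 - (-3)·-0.8000 - (-4)·-0.9714) / (10) = -0.3286
Iteration 2:
  x_1 = (-4 - (-2)·-0.9714 - (-1)·-0.3286) / (5) = -1.2543
  x_2 = (-6 - (-1)·-1.2543 - (-4)·-0.3286) / (7) = -1.2241
  x_3 = (3 - (-3)·-1.2543 - (-4)·-1.2241) / (10) = -0.5659
Iteration 3:
  x_1 = (-4 - (-2)·-1.2241 - (-1)·-0.5659) / (5) = -1.4028
  x_2 = (-6 - (-1)·-1.4028 - (-4)·-0.5659) / (7) = -1.3809
  x_3 = (3 - (-3)·-1.4028 - (-4)·-1.3809) / (10) = -0.6732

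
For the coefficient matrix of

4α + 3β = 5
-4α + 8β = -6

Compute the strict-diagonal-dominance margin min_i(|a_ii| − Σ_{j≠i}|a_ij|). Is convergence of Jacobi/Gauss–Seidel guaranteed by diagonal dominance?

1

row 1: |4| − (3) = 1
row 2: |8| − (4) = 4
minimum over rows = 1 → strictly diagonally dominant (convergence guaranteed)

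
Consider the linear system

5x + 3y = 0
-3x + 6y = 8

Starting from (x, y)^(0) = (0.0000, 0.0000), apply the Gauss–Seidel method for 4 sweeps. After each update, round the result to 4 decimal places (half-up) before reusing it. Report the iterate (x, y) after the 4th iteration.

(-0.6320, 1.0173)

Iteration 1:
  x = (0 - (3)·0.0000) / (5) = 0.0000
  y = (8 - (-3)·0.0000) / (6) = 1.3333
Iteration 2:
  x = (0 - (3)·1.3333) / (5) = -0.8000
  y = (8 - (-3)·-0.8000) / (6) = 0.9333
Iteration 3:
  x = (0 - (3)·0.9333) / (5) = -0.5600
  y = (8 - (-3)·-0.5600) / (6) = 1.0533
Iteration 4:
  x = (0 - (3)·1.0533) / (5) = -0.6320
  y = (8 - (-3)·-0.6320) / (6) = 1.0173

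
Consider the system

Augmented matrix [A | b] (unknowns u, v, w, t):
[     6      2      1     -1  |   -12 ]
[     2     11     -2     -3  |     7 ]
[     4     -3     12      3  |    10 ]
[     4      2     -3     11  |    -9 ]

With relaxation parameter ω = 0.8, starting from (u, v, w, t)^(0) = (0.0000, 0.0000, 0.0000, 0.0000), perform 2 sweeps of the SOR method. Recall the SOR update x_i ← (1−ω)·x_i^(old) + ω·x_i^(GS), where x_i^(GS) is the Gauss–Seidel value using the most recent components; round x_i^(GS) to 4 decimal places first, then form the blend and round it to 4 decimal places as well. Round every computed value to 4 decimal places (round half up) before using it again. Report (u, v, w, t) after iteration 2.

Iteration 1:
  u: GS value = (-12 - (2)·0.0000 - (1)·0.0000 - (-1)·0.0000) / (6) = -2.0000;  u ← (1−ω)·0.0000 + ω·-2.0000 = -1.6000
  v: GS value = (7 - (2)·-1.6000 - (-2)·0.0000 - (-3)·0.0000) / (11) = 0.9273;  v ← (1−ω)·0.0000 + ω·0.9273 = 0.7418
  w: GS value = (10 - (4)·-1.6000 - (-3)·0.7418 - (3)·0.0000) / (12) = 1.5521;  w ← (1−ω)·0.0000 + ω·1.5521 = 1.2417
  t: GS value = (-9 - (4)·-1.6000 - (2)·0.7418 - (-3)·1.2417) / (11) = -0.0326;  t ← (1−ω)·0.0000 + ω·-0.0326 = -0.0261
Iteration 2:
  u: GS value = (-12 - (2)·0.7418 - (1)·1.2417 - (-1)·-0.0261) / (6) = -2.4586;  u ← (1−ω)·-1.6000 + ω·-2.4586 = -2.2869
  v: GS value = (7 - (2)·-2.2869 - (-2)·1.2417 - (-3)·-0.0261) / (11) = 1.2708;  v ← (1−ω)·0.7418 + ω·1.2708 = 1.1650
  w: GS value = (10 - (4)·-2.2869 - (-3)·1.1650 - (3)·-0.0261) / (12) = 1.8934;  w ← (1−ω)·1.2417 + ω·1.8934 = 1.7631
  t: GS value = (-9 - (4)·-2.2869 - (2)·1.1650 - (-3)·1.7631) / (11) = 0.2824;  t ← (1−ω)·-0.0261 + ω·0.2824 = 0.2207

(-2.2869, 1.1650, 1.7631, 0.2207)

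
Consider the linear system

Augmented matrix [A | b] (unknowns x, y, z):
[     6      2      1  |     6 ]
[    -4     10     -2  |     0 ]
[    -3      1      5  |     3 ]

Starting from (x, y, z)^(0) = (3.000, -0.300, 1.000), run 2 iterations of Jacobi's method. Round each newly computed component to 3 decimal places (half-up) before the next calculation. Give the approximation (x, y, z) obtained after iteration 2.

Iteration 1:
  x = (6 - (2)·-0.300 - (1)·1.000) / (6) = 0.933
  y = (0 - (-4)·3.000 - (-2)·1.000) / (10) = 1.400
  z = (3 - (-3)·3.000 - (1)·-0.300) / (5) = 2.460
Iteration 2:
  x = (6 - (2)·1.400 - (1)·2.460) / (6) = 0.123
  y = (0 - (-4)·0.933 - (-2)·2.460) / (10) = 0.865
  z = (3 - (-3)·0.933 - (1)·1.400) / (5) = 0.880

(0.123, 0.865, 0.880)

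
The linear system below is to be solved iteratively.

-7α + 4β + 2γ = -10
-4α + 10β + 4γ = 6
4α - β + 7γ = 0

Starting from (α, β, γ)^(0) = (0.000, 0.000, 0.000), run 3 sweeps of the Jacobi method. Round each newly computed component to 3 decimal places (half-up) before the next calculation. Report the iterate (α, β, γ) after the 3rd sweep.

(1.889, 1.601, -0.845)

Iteration 1:
  α = (-10 - (4)·0.000 - (2)·0.000) / (-7) = 1.429
  β = (6 - (-4)·0.000 - (4)·0.000) / (10) = 0.600
  γ = (0 - (4)·0.000 - (-1)·0.000) / (7) = 0.000
Iteration 2:
  α = (-10 - (4)·0.600 - (2)·0.000) / (-7) = 1.771
  β = (6 - (-4)·1.429 - (4)·0.000) / (10) = 1.172
  γ = (0 - (4)·1.429 - (-1)·0.600) / (7) = -0.731
Iteration 3:
  α = (-10 - (4)·1.172 - (2)·-0.731) / (-7) = 1.889
  β = (6 - (-4)·1.771 - (4)·-0.731) / (10) = 1.601
  γ = (0 - (4)·1.771 - (-1)·1.172) / (7) = -0.845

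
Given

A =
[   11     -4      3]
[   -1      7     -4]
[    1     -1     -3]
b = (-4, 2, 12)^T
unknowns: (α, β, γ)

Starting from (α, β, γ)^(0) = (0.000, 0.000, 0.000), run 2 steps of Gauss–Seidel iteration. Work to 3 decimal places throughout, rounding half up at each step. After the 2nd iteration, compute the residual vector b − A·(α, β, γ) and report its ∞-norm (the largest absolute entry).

Iteration 1:
  α = (-4 - (-4)·0.000 - (3)·0.000) / (11) = -0.364
  β = (2 - (-1)·-0.364 - (-4)·0.000) / (7) = 0.234
  γ = (12 - (1)·-0.364 - (-1)·0.234) / (-3) = -4.199
Iteration 2:
  α = (-4 - (-4)·0.234 - (3)·-4.199) / (11) = 0.867
  β = (2 - (-1)·0.867 - (-4)·-4.199) / (7) = -1.990
  γ = (12 - (1)·0.867 - (-1)·-1.990) / (-3) = -3.048
Residual b − A·x = (-12.353, 4.605, -0.001); ∞-norm = 12.353

12.353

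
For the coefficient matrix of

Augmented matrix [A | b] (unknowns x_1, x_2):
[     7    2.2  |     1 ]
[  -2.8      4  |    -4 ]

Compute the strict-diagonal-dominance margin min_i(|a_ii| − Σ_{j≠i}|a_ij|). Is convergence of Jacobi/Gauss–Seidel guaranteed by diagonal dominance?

row 1: |7| − (2.2) = 4.8
row 2: |4| − (2.8) = 1.2
minimum over rows = 1.2 → strictly diagonally dominant (convergence guaranteed)

1.2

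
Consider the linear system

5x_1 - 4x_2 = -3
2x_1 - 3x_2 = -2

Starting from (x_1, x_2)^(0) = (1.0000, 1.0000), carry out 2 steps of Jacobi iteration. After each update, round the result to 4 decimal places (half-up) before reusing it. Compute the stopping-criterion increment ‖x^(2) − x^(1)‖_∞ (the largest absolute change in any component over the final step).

Iteration 1:
  x_1 = (-3 - (-4)·1.0000) / (5) = 0.2000
  x_2 = (-2 - (2)·1.0000) / (-3) = 1.3333
Iteration 2:
  x_1 = (-3 - (-4)·1.3333) / (5) = 0.4666
  x_2 = (-2 - (2)·0.2000) / (-3) = 0.8000
Change: (0.2666, -0.5333) → max |·| = 0.5333

0.5333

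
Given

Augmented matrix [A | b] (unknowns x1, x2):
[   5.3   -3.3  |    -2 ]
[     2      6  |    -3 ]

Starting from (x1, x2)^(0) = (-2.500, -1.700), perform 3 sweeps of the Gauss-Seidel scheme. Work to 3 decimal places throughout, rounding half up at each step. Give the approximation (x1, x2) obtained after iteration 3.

(-0.608, -0.297)

Iteration 1:
  x1 = (-2 - (-3.3)·-1.700) / (5.3) = -1.436
  x2 = (-3 - (2)·-1.436) / (6) = -0.021
Iteration 2:
  x1 = (-2 - (-3.3)·-0.021) / (5.3) = -0.390
  x2 = (-3 - (2)·-0.390) / (6) = -0.370
Iteration 3:
  x1 = (-2 - (-3.3)·-0.370) / (5.3) = -0.608
  x2 = (-3 - (2)·-0.608) / (6) = -0.297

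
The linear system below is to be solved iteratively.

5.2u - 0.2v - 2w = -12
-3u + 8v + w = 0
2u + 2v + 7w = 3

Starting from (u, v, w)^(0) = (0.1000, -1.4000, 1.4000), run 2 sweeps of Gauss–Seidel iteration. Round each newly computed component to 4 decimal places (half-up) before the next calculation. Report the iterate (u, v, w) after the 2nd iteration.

(-1.8812, -0.8548, 1.2103)

Iteration 1:
  u = (-12 - (-0.2)·-1.4000 - (-2)·1.4000) / (5.2) = -1.8231
  v = (0 - (-3)·-1.8231 - (1)·1.4000) / (8) = -0.8587
  w = (3 - (2)·-1.8231 - (2)·-0.8587) / (7) = 1.1948
Iteration 2:
  u = (-12 - (-0.2)·-0.8587 - (-2)·1.1948) / (5.2) = -1.8812
  v = (0 - (-3)·-1.8812 - (1)·1.1948) / (8) = -0.8548
  w = (3 - (2)·-1.8812 - (2)·-0.8548) / (7) = 1.2103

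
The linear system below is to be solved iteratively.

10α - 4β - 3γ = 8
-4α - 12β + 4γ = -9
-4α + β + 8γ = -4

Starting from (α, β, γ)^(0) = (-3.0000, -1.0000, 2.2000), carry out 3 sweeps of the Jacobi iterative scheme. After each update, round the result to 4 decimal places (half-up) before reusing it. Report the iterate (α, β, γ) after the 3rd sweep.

(0.6246, 0.2463, 0.1439)

Iteration 1:
  α = (8 - (-4)·-1.0000 - (-3)·2.2000) / (10) = 1.0600
  β = (-9 - (-4)·-3.0000 - (4)·2.2000) / (-12) = 2.4833
  γ = (-4 - (-4)·-3.0000 - (1)·-1.0000) / (8) = -1.8750
Iteration 2:
  α = (8 - (-4)·2.4833 - (-3)·-1.8750) / (10) = 1.2308
  β = (-9 - (-4)·1.0600 - (4)·-1.8750) / (-12) = -0.2283
  γ = (-4 - (-4)·1.0600 - (1)·2.4833) / (8) = -0.2804
Iteration 3:
  α = (8 - (-4)·-0.2283 - (-3)·-0.2804) / (10) = 0.6246
  β = (-9 - (-4)·1.2308 - (4)·-0.2804) / (-12) = 0.2463
  γ = (-4 - (-4)·1.2308 - (1)·-0.2283) / (8) = 0.1439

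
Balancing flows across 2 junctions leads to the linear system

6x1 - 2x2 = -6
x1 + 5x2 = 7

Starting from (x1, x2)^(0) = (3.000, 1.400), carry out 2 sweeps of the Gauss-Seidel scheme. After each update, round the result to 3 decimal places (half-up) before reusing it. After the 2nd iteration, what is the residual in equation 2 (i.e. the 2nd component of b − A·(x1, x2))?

Iteration 1:
  x1 = (-6 - (-2)·1.400) / (6) = -0.533
  x2 = (7 - (1)·-0.533) / (5) = 1.507
Iteration 2:
  x1 = (-6 - (-2)·1.507) / (6) = -0.498
  x2 = (7 - (1)·-0.498) / (5) = 1.500
Residual b − A·x = (-0.012, -0.002)

-0.002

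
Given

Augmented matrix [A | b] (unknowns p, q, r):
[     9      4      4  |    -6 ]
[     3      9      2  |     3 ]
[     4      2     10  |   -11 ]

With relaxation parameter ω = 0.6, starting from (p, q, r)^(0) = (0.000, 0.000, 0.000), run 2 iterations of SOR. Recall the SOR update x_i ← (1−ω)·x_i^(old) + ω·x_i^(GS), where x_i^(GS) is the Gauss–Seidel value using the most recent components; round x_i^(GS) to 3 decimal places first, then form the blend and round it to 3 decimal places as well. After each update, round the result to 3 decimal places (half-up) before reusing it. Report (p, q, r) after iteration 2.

(-0.475, 0.487, -0.843)

Iteration 1:
  p: GS value = (-6 - (4)·0.000 - (4)·0.000) / (9) = -0.667;  p ← (1−ω)·0.000 + ω·-0.667 = -0.400
  q: GS value = (3 - (3)·-0.400 - (2)·0.000) / (9) = 0.467;  q ← (1−ω)·0.000 + ω·0.467 = 0.280
  r: GS value = (-11 - (4)·-0.400 - (2)·0.280) / (10) = -0.996;  r ← (1−ω)·0.000 + ω·-0.996 = -0.598
Iteration 2:
  p: GS value = (-6 - (4)·0.280 - (4)·-0.598) / (9) = -0.525;  p ← (1−ω)·-0.400 + ω·-0.525 = -0.475
  q: GS value = (3 - (3)·-0.475 - (2)·-0.598) / (9) = 0.625;  q ← (1−ω)·0.280 + ω·0.625 = 0.487
  r: GS value = (-11 - (4)·-0.475 - (2)·0.487) / (10) = -1.007;  r ← (1−ω)·-0.598 + ω·-1.007 = -0.843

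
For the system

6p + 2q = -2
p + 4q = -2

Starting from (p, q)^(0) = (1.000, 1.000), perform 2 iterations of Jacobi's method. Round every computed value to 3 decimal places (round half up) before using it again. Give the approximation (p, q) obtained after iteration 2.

(-0.083, -0.333)

Iteration 1:
  p = (-2 - (2)·1.000) / (6) = -0.667
  q = (-2 - (1)·1.000) / (4) = -0.750
Iteration 2:
  p = (-2 - (2)·-0.750) / (6) = -0.083
  q = (-2 - (1)·-0.667) / (4) = -0.333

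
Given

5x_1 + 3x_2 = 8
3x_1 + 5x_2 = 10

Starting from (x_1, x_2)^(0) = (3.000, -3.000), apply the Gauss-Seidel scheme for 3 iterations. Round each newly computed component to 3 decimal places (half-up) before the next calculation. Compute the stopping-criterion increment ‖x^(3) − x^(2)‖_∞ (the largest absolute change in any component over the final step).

Iteration 1:
  x_1 = (8 - (3)·-3.000) / (5) = 3.400
  x_2 = (10 - (3)·3.400) / (5) = -0.040
Iteration 2:
  x_1 = (8 - (3)·-0.040) / (5) = 1.624
  x_2 = (10 - (3)·1.624) / (5) = 1.026
Iteration 3:
  x_1 = (8 - (3)·1.026) / (5) = 0.984
  x_2 = (10 - (3)·0.984) / (5) = 1.410
Change: (-0.640, 0.384) → max |·| = 0.640

0.640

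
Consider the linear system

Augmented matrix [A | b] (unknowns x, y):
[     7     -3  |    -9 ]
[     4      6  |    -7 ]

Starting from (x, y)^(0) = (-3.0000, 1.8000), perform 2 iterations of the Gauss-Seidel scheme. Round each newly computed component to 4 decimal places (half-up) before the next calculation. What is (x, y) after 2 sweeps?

Iteration 1:
  x = (-9 - (-3)·1.8000) / (7) = -0.5143
  y = (-7 - (4)·-0.5143) / (6) = -0.8238
Iteration 2:
  x = (-9 - (-3)·-0.8238) / (7) = -1.6388
  y = (-7 - (4)·-1.6388) / (6) = -0.0741

(-1.6388, -0.0741)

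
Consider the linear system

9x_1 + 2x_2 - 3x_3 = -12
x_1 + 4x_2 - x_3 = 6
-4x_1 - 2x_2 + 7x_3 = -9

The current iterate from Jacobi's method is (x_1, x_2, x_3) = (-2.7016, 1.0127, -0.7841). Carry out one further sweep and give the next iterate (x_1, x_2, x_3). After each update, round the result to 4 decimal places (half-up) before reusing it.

One sweep:
  x_1 = (-12 - (2)·1.0127 - (-3)·-0.7841) / (9) = -1.8197
  x_2 = (6 - (1)·-2.7016 - (-1)·-0.7841) / (4) = 1.9794
  x_3 = (-9 - (-4)·-2.7016 - (-2)·1.0127) / (7) = -2.5401

(-1.8197, 1.9794, -2.5401)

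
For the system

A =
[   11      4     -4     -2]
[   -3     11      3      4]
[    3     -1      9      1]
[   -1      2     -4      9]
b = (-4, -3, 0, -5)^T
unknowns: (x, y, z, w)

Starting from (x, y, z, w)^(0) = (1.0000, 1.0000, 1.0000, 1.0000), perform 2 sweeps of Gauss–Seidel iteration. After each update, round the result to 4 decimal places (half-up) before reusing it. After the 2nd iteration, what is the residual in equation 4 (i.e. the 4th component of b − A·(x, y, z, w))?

-0.0004

Iteration 1:
  x = (-4 - (4)·1.0000 - (-4)·1.0000 - (-2)·1.0000) / (11) = -0.1818
  y = (-3 - (-3)·-0.1818 - (3)·1.0000 - (4)·1.0000) / (11) = -0.9587
  z = (0 - (3)·-0.1818 - (-1)·-0.9587 - (1)·1.0000) / (9) = -0.1570
  w = (-5 - (-1)·-0.1818 - (2)·-0.9587 - (-4)·-0.1570) / (9) = -0.4325
Iteration 2:
  x = (-4 - (4)·-0.9587 - (-4)·-0.1570 - (-2)·-0.4325) / (11) = -0.1507
  y = (-3 - (-3)·-0.1507 - (3)·-0.1570 - (4)·-0.4325) / (11) = -0.1137
  z = (0 - (3)·-0.1507 - (-1)·-0.1137 - (1)·-0.4325) / (9) = 0.0857
  w = (-5 - (-1)·-0.1507 - (2)·-0.1137 - (-4)·0.0857) / (9) = -0.5089
Residual b − A·x = (-2.5625, -0.4229, 0.0760, -0.0004)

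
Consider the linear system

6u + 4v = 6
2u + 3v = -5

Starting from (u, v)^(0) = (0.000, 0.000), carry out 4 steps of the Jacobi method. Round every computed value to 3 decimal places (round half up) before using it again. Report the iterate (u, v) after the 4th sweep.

(3.049, -3.370)

Iteration 1:
  u = (6 - (4)·0.000) / (6) = 1.000
  v = (-5 - (2)·0.000) / (3) = -1.667
Iteration 2:
  u = (6 - (4)·-1.667) / (6) = 2.111
  v = (-5 - (2)·1.000) / (3) = -2.333
Iteration 3:
  u = (6 - (4)·-2.333) / (6) = 2.555
  v = (-5 - (2)·2.111) / (3) = -3.074
Iteration 4:
  u = (6 - (4)·-3.074) / (6) = 3.049
  v = (-5 - (2)·2.555) / (3) = -3.370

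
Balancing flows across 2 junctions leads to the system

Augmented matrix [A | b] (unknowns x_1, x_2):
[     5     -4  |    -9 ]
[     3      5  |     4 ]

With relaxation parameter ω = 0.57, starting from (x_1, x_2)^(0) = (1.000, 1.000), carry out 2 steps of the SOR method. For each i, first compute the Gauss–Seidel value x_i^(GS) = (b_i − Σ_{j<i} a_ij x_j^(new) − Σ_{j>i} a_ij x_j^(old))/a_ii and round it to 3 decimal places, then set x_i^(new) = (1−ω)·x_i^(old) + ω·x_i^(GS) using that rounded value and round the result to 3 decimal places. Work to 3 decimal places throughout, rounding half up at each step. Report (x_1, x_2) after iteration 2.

Iteration 1:
  x_1: GS value = (-9 - (-4)·1.000) / (5) = -1.000;  x_1 ← (1−ω)·1.000 + ω·-1.000 = -0.140
  x_2: GS value = (4 - (3)·-0.140) / (5) = 0.884;  x_2 ← (1−ω)·1.000 + ω·0.884 = 0.934
Iteration 2:
  x_1: GS value = (-9 - (-4)·0.934) / (5) = -1.053;  x_1 ← (1−ω)·-0.140 + ω·-1.053 = -0.660
  x_2: GS value = (4 - (3)·-0.660) / (5) = 1.196;  x_2 ← (1−ω)·0.934 + ω·1.196 = 1.083

(-0.660, 1.083)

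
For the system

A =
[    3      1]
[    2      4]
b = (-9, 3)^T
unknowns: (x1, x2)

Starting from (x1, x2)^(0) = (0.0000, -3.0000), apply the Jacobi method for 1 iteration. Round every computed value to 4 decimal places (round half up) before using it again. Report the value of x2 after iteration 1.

0.7500

Iteration 1:
  x1 = (-9 - (1)·-3.0000) / (3) = -2.0000
  x2 = (3 - (2)·0.0000) / (4) = 0.7500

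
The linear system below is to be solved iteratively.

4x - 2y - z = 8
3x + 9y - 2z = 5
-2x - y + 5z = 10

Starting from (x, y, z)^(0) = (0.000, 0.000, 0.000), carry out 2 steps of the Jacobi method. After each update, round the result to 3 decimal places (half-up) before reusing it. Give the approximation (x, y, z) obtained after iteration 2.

Iteration 1:
  x = (8 - (-2)·0.000 - (-1)·0.000) / (4) = 2.000
  y = (5 - (3)·0.000 - (-2)·0.000) / (9) = 0.556
  z = (10 - (-2)·0.000 - (-1)·0.000) / (5) = 2.000
Iteration 2:
  x = (8 - (-2)·0.556 - (-1)·2.000) / (4) = 2.778
  y = (5 - (3)·2.000 - (-2)·2.000) / (9) = 0.333
  z = (10 - (-2)·2.000 - (-1)·0.556) / (5) = 2.911

(2.778, 0.333, 2.911)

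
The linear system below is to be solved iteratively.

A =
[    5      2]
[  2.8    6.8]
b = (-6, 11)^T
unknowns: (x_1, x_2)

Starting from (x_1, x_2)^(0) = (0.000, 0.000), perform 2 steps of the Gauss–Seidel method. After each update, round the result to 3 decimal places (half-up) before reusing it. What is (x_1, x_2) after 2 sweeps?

Iteration 1:
  x_1 = (-6 - (2)·0.000) / (5) = -1.200
  x_2 = (11 - (2.8)·-1.200) / (6.8) = 2.112
Iteration 2:
  x_1 = (-6 - (2)·2.112) / (5) = -2.045
  x_2 = (11 - (2.8)·-2.045) / (6.8) = 2.460

(-2.045, 2.460)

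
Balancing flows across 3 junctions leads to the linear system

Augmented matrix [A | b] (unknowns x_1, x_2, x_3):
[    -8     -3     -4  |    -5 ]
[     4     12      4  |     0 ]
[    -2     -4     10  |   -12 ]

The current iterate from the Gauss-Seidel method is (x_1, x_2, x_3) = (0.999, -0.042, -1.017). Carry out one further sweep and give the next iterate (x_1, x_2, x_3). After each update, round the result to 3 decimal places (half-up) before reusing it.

One sweep:
  x_1 = (-5 - (-3)·-0.042 - (-4)·-1.017) / (-8) = 1.149
  x_2 = (0 - (4)·1.149 - (4)·-1.017) / (12) = -0.044
  x_3 = (-12 - (-2)·1.149 - (-4)·-0.044) / (10) = -0.988

(1.149, -0.044, -0.988)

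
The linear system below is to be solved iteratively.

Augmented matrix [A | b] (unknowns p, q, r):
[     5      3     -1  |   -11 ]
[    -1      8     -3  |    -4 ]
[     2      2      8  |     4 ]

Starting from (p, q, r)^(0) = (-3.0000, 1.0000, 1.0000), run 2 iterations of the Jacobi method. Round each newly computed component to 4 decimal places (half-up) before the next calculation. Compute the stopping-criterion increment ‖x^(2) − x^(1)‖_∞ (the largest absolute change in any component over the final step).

Iteration 1:
  p = (-11 - (3)·1.0000 - (-1)·1.0000) / (5) = -2.6000
  q = (-4 - (-1)·-3.0000 - (-3)·1.0000) / (8) = -0.5000
  r = (4 - (2)·-3.0000 - (2)·1.0000) / (8) = 1.0000
Iteration 2:
  p = (-11 - (3)·-0.5000 - (-1)·1.0000) / (5) = -1.7000
  q = (-4 - (-1)·-2.6000 - (-3)·1.0000) / (8) = -0.4500
  r = (4 - (2)·-2.6000 - (2)·-0.5000) / (8) = 1.2750
Change: (0.9000, 0.0500, 0.2750) → max |·| = 0.9000

0.9000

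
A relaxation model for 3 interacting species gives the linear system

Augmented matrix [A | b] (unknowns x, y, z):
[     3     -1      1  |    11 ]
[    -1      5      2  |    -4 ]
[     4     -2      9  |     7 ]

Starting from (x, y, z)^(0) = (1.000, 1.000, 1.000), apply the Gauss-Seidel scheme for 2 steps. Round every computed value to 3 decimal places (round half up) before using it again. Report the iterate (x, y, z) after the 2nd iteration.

Iteration 1:
  x = (11 - (-1)·1.000 - (1)·1.000) / (3) = 3.667
  y = (-4 - (-1)·3.667 - (2)·1.000) / (5) = -0.467
  z = (7 - (4)·3.667 - (-2)·-0.467) / (9) = -0.956
Iteration 2:
  x = (11 - (-1)·-0.467 - (1)·-0.956) / (3) = 3.830
  y = (-4 - (-1)·3.830 - (2)·-0.956) / (5) = 0.348
  z = (7 - (4)·3.830 - (-2)·0.348) / (9) = -0.847

(3.830, 0.348, -0.847)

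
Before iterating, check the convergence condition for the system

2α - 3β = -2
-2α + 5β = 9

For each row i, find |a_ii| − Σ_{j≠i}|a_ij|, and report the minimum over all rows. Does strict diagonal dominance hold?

row 1: |2| − (3) = -1
row 2: |5| − (2) = 3
minimum over rows = -1 → not strictly diagonally dominant

-1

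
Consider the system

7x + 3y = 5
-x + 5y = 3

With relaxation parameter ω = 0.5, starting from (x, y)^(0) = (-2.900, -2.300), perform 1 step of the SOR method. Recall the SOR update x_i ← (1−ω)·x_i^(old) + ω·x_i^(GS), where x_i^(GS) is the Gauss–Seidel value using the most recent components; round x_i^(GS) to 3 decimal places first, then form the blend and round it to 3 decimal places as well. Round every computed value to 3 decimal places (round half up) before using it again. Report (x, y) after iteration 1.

(-0.600, -0.910)

Iteration 1:
  x: GS value = (5 - (3)·-2.300) / (7) = 1.700;  x ← (1−ω)·-2.900 + ω·1.700 = -0.600
  y: GS value = (3 - (-1)·-0.600) / (5) = 0.480;  y ← (1−ω)·-2.300 + ω·0.480 = -0.910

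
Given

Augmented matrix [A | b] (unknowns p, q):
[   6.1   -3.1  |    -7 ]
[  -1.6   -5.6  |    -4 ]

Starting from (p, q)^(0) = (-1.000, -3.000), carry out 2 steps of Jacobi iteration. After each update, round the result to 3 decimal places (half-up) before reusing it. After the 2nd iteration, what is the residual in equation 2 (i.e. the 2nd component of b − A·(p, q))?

Iteration 1:
  p = (-7 - (-3.1)·-3.000) / (6.1) = -2.672
  q = (-4 - (-1.6)·-1.000) / (-5.6) = 1.000
Iteration 2:
  p = (-7 - (-3.1)·1.000) / (6.1) = -0.639
  q = (-4 - (-1.6)·-2.672) / (-5.6) = 1.478
Residual b − A·x = (1.480, 3.254)

3.254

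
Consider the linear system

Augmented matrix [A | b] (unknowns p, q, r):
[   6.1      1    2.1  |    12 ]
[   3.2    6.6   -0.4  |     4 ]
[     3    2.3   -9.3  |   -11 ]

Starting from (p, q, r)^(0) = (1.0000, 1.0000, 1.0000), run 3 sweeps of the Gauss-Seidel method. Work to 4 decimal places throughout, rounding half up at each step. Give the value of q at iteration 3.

0.0278

Iteration 1:
  p = (12 - (1)·1.0000 - (2.1)·1.0000) / (6.1) = 1.4590
  q = (4 - (3.2)·1.4590 - (-0.4)·1.0000) / (6.6) = -0.0407
  r = (-11 - (3)·1.4590 - (2.3)·-0.0407) / (-9.3) = 1.6434
Iteration 2:
  p = (12 - (1)·-0.0407 - (2.1)·1.6434) / (6.1) = 1.4081
  q = (4 - (3.2)·1.4081 - (-0.4)·1.6434) / (6.6) = 0.0229
  r = (-11 - (3)·1.4081 - (2.3)·0.0229) / (-9.3) = 1.6427
Iteration 3:
  p = (12 - (1)·0.0229 - (2.1)·1.6427) / (6.1) = 1.3979
  q = (4 - (3.2)·1.3979 - (-0.4)·1.6427) / (6.6) = 0.0278
  r = (-11 - (3)·1.3979 - (2.3)·0.0278) / (-9.3) = 1.6406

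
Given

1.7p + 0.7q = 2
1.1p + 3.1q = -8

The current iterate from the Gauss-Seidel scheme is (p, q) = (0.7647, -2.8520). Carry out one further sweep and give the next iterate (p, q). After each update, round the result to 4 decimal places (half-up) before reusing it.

(2.3508, -3.4148)

One sweep:
  p = (2 - (0.7)·-2.8520) / (1.7) = 2.3508
  q = (-8 - (1.1)·2.3508) / (3.1) = -3.4148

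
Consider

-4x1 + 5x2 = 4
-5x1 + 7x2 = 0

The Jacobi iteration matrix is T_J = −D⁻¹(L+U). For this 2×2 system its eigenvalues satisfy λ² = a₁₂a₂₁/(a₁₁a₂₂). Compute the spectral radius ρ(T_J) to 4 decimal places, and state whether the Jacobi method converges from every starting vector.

0.9449

a₁₂a₂₁/(a₁₁a₂₂) = (5)·(-5) / ((-4)·(7)) = 0.892857
ρ = √|0.892857| = √0.892857 = 0.9449
ρ < 1, so Jacobi converges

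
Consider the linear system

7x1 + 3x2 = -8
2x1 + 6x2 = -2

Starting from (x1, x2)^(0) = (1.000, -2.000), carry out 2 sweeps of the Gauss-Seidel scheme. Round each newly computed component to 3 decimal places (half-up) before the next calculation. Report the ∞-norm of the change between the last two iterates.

0.755

Iteration 1:
  x1 = (-8 - (3)·-2.000) / (7) = -0.286
  x2 = (-2 - (2)·-0.286) / (6) = -0.238
Iteration 2:
  x1 = (-8 - (3)·-0.238) / (7) = -1.041
  x2 = (-2 - (2)·-1.041) / (6) = 0.014
Change: (-0.755, 0.252) → max |·| = 0.755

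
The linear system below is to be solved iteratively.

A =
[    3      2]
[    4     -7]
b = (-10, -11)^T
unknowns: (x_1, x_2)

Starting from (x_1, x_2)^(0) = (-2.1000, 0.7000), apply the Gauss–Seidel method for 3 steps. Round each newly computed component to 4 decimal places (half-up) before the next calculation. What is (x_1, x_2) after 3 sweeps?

(-3.2635, -0.2934)

Iteration 1:
  x_1 = (-10 - (2)·0.7000) / (3) = -3.8000
  x_2 = (-11 - (4)·-3.8000) / (-7) = -0.6000
Iteration 2:
  x_1 = (-10 - (2)·-0.6000) / (3) = -2.9333
  x_2 = (-11 - (4)·-2.9333) / (-7) = -0.1047
Iteration 3:
  x_1 = (-10 - (2)·-0.1047) / (3) = -3.2635
  x_2 = (-11 - (4)·-3.2635) / (-7) = -0.2934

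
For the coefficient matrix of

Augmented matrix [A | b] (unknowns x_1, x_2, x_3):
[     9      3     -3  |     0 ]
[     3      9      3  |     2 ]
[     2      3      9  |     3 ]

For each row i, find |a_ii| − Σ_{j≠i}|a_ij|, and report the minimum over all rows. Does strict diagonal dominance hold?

3

row 1: |9| − (3+3) = 3
row 2: |9| − (3+3) = 3
row 3: |9| − (2+3) = 4
minimum over rows = 3 → strictly diagonally dominant (convergence guaranteed)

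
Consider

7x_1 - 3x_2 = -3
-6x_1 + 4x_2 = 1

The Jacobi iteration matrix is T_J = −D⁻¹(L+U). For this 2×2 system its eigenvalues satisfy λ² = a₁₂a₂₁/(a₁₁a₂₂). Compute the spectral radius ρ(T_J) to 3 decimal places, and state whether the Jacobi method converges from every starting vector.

0.802

a₁₂a₂₁/(a₁₁a₂₂) = (-3)·(-6) / ((7)·(4)) = 0.642857
ρ = √|0.642857| = √0.642857 = 0.802
ρ < 1, so Jacobi converges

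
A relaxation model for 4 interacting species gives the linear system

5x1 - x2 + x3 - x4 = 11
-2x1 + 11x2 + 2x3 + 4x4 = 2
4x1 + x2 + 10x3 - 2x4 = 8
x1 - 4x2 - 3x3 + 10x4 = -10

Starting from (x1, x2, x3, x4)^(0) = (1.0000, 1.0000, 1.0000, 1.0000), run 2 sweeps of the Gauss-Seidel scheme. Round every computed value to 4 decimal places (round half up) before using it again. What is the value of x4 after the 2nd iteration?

-0.9059

Iteration 1:
  x1 = (11 - (-1)·1.0000 - (1)·1.0000 - (-1)·1.0000) / (5) = 2.4000
  x2 = (2 - (-2)·2.4000 - (2)·1.0000 - (4)·1.0000) / (11) = 0.0727
  x3 = (8 - (4)·2.4000 - (1)·0.0727 - (-2)·1.0000) / (10) = 0.0327
  x4 = (-10 - (1)·2.4000 - (-4)·0.0727 - (-3)·0.0327) / (10) = -1.2011
Iteration 2:
  x1 = (11 - (-1)·0.0727 - (1)·0.0327 - (-1)·-1.2011) / (5) = 1.9678
  x2 = (2 - (-2)·1.9678 - (2)·0.0327 - (4)·-1.2011) / (11) = 0.9704
  x3 = (8 - (4)·1.9678 - (1)·0.9704 - (-2)·-1.2011) / (10) = -0.3244
  x4 = (-10 - (1)·1.9678 - (-4)·0.9704 - (-3)·-0.3244) / (10) = -0.9059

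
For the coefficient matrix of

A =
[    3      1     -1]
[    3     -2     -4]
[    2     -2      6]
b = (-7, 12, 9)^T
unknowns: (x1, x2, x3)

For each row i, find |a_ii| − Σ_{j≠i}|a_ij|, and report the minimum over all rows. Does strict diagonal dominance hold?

row 1: |3| − (1+1) = 1
row 2: |-2| − (3+4) = -5
row 3: |6| − (2+2) = 2
minimum over rows = -5 → not strictly diagonally dominant

-5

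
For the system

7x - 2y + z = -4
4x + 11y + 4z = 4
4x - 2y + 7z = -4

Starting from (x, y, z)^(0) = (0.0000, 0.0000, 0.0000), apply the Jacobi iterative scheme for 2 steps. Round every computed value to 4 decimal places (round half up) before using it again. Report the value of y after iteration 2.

Iteration 1:
  x = (-4 - (-2)·0.0000 - (1)·0.0000) / (7) = -0.5714
  y = (4 - (4)·0.0000 - (4)·0.0000) / (11) = 0.3636
  z = (-4 - (4)·0.0000 - (-2)·0.0000) / (7) = -0.5714
Iteration 2:
  x = (-4 - (-2)·0.3636 - (1)·-0.5714) / (7) = -0.3859
  y = (4 - (4)·-0.5714 - (4)·-0.5714) / (11) = 0.7792
  z = (-4 - (4)·-0.5714 - (-2)·0.3636) / (7) = -0.1410

0.7792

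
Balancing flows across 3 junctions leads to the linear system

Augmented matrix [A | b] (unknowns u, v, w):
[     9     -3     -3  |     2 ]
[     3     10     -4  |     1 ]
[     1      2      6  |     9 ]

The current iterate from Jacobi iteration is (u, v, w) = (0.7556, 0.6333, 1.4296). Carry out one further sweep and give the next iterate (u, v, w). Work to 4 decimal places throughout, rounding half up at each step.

One sweep:
  u = (2 - (-3)·0.6333 - (-3)·1.4296) / (9) = 0.9099
  v = (1 - (3)·0.7556 - (-4)·1.4296) / (10) = 0.4452
  w = (9 - (1)·0.7556 - (2)·0.6333) / (6) = 1.1630

(0.9099, 0.4452, 1.1630)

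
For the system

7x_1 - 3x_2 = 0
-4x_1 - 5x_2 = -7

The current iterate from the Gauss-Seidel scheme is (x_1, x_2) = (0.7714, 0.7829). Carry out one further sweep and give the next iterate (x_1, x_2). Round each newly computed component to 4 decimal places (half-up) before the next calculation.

One sweep:
  x_1 = (0 - (-3)·0.7829) / (7) = 0.3355
  x_2 = (-7 - (-4)·0.3355) / (-5) = 1.1316

(0.3355, 1.1316)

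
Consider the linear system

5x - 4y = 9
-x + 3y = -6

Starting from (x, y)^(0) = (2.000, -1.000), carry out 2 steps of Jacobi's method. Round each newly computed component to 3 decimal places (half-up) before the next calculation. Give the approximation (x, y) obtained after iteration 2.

Iteration 1:
  x = (9 - (-4)·-1.000) / (5) = 1.000
  y = (-6 - (-1)·2.000) / (3) = -1.333
Iteration 2:
  x = (9 - (-4)·-1.333) / (5) = 0.734
  y = (-6 - (-1)·1.000) / (3) = -1.667

(0.734, -1.667)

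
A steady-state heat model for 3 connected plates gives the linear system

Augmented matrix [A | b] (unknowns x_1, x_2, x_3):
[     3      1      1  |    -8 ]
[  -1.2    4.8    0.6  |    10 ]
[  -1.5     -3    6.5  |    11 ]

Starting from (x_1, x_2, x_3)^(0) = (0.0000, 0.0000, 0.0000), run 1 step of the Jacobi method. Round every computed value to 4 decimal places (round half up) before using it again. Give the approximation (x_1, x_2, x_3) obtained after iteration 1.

Iteration 1:
  x_1 = (-8 - (1)·0.0000 - (1)·0.0000) / (3) = -2.6667
  x_2 = (10 - (-1.2)·0.0000 - (0.6)·0.0000) / (4.8) = 2.0833
  x_3 = (11 - (-1.5)·0.0000 - (-3)·0.0000) / (6.5) = 1.6923

(-2.6667, 2.0833, 1.6923)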